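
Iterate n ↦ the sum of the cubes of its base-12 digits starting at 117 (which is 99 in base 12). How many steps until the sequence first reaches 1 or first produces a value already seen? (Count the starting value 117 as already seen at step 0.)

11

117 = (9,9)_12 → 1458
1458 = (10,1,6)_12 → 1217
1217 = (8,5,5)_12 → 762
762 = (5,3,6)_12 → 368
368 = (2,6,8)_12 → 736
736 = (5,1,4)_12 → 190
190 = (1,3,10)_12 → 1028
1028 = (7,1,8)_12 → 856
856 = (5,11,4)_12 → 1520
1520 = (10,6,8)_12 → 1728
1728 = (1,0,0,0)_12 → 1  — reached 1.
That took 11 steps.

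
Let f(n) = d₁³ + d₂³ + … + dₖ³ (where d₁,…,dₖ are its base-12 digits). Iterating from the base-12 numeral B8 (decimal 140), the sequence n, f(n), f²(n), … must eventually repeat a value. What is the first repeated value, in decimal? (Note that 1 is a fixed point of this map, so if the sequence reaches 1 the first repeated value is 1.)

1

140 = (11,8)_12 → 11³ + 8³ = 1843
1843 = (1,0,9,7)_12 → 1³ + 0³ + 9³ + 7³ = 1073
1073 = (7,5,5)_12 → 7³ + 5³ + 5³ = 593
593 = (4,1,5)_12 → 4³ + 1³ + 5³ = 190
190 = (1,3,10)_12 → 1³ + 3³ + 10³ = 1028
1028 = (7,1,8)_12 → 7³ + 1³ + 8³ = 856
856 = (5,11,4)_12 → 5³ + 11³ + 4³ = 1520
1520 = (10,6,8)_12 → 10³ + 6³ + 8³ = 1728
1728 = (1,0,0,0)_12 → 1³ + 0³ + 0³ + 0³ = 1  — reached the fixed point 1.
1 → 1, so 1 is the first repeated value.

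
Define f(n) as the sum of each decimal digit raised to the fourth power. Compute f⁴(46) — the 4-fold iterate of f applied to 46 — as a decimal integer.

46 → 4⁴ + 6⁴ = 1552
1552 → 1⁴ + 5⁴ + 5⁴ + 2⁴ = 1267
1267 → 1⁴ + 2⁴ + 6⁴ + 7⁴ = 3714
3714 → 3⁴ + 7⁴ + 1⁴ + 4⁴ = 2739

2739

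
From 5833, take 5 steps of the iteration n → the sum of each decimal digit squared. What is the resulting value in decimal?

85

5833 → 5² + 8² + 3² + 3² = 25 + 64 + 9 + 9 = 107
107 → 1² + 0² + 7² = 1 + 0 + 49 = 50
50 → 5² + 0² = 25 + 0 = 25
25 → 2² + 5² = 4 + 25 = 29
29 → 2² + 9² = 4 + 81 = 85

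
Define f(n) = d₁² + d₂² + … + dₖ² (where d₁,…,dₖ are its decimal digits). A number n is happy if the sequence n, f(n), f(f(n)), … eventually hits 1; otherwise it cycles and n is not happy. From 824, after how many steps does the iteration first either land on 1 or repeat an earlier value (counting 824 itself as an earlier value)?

824 → 8² + 2² + 4² = 84
84 → 8² + 4² = 80
80 → 8² + 0² = 64
64 → 6² + 4² = 52
52 → 5² + 2² = 29
29 → 2² + 9² = 85
85 → 8² + 5² = 89
89 → 8² + 9² = 145
145 → 1² + 4² + 5² = 42
42 → 4² + 2² = 20
20 → 2² + 0² = 4
4 → 4² = 16
16 → 1² + 6² = 37
37 → 3² + 7² = 58
58 → 5² + 8² = 89  — 89 repeats.
That took 15 steps.

15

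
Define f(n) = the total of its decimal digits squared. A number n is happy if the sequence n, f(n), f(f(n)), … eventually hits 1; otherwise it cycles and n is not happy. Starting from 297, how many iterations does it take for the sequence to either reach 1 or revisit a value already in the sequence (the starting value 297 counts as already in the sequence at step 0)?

297 → 2² + 9² + 7² = 4 + 81 + 49 = 134
134 → 1² + 3² + 4² = 1 + 9 + 16 = 26
26 → 2² + 6² = 4 + 36 = 40
40 → 4² + 0² = 16 + 0 = 16
16 → 1² + 6² = 1 + 36 = 37
37 → 3² + 7² = 9 + 49 = 58
58 → 5² + 8² = 25 + 64 = 89
89 → 8² + 9² = 64 + 81 = 145
145 → 1² + 4² + 5² = 1 + 16 + 25 = 42
42 → 4² + 2² = 16 + 4 = 20
20 → 2² + 0² = 4 + 0 = 4
4 → 4² = 16  — 16 repeats.
That took 12 steps.

12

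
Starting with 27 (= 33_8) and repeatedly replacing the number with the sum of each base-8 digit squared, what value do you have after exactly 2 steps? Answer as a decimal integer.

27 = (3,3)_8 → 3² + 3² = 18
18 = (2,2)_8 → 2² + 2² = 8

8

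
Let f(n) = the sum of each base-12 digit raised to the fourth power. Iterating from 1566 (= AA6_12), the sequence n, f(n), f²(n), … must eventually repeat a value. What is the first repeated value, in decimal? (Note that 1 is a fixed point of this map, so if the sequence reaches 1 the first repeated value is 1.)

21296

1566 = (10,10,6)_12 → 10⁴ + 10⁴ + 6⁴ = 10000 + 10000 + 1296 = 21296
21296 = (1,0,3,10,8)_12 → 1⁴ + 0⁴ + 3⁴ + 10⁴ + 8⁴ = 1 + 0 + 81 + 10000 + 4096 = 14178
14178 = (8,2,5,6)_12 → 8⁴ + 2⁴ + 5⁴ + 6⁴ = 4096 + 16 + 625 + 1296 = 6033
6033 = (3,5,10,9)_12 → 3⁴ + 5⁴ + 10⁴ + 9⁴ = 81 + 625 + 10000 + 6561 = 17267
17267 = (9,11,10,11)_12 → 9⁴ + 11⁴ + 10⁴ + 11⁴ = 6561 + 14641 + 10000 + 14641 = 45843
45843 = (2,2,6,4,3)_12 → 2⁴ + 2⁴ + 6⁴ + 4⁴ + 3⁴ = 16 + 16 + 1296 + 256 + 81 = 1665
1665 = (11,6,9)_12 → 11⁴ + 6⁴ + 9⁴ = 14641 + 1296 + 6561 = 22498
22498 = (1,1,0,2,10)_12 → 1⁴ + 1⁴ + 0⁴ + 2⁴ + 10⁴ = 1 + 1 + 0 + 16 + 10000 = 10018
10018 = (5,9,6,10)_12 → 5⁴ + 9⁴ + 6⁴ + 10⁴ = 625 + 6561 + 1296 + 10000 = 18482
18482 = (10,8,4,2)_12 → 10⁴ + 8⁴ + 4⁴ + 2⁴ = 10000 + 4096 + 256 + 16 = 14368
14368 = (8,3,9,4)_12 → 8⁴ + 3⁴ + 9⁴ + 4⁴ = 4096 + 81 + 6561 + 256 = 10994
10994 = (6,4,4,2)_12 → 6⁴ + 4⁴ + 4⁴ + 2⁴ = 1296 + 256 + 256 + 16 = 1824
1824 = (1,0,8,0)_12 → 1⁴ + 0⁴ + 8⁴ + 0⁴ = 1 + 0 + 4096 + 0 = 4097
4097 = (2,4,5,5)_12 → 2⁴ + 4⁴ + 5⁴ + 5⁴ = 16 + 256 + 625 + 625 = 1522
1522 = (10,6,10)_12 → 10⁴ + 6⁴ + 10⁴ = 10000 + 1296 + 10000 = 21296  — 21296 already appeared earlier.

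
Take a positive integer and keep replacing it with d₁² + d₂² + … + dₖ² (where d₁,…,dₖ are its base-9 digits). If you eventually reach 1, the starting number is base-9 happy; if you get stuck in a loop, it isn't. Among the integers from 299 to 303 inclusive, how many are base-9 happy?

299: 299 → 49 → 41 → 41  — not base-9 happy
300: 300 → 54 → 36 → 16 → 50 → 50  — not base-9 happy
301: 301 → 61 → 85 → 17 → 65 → 53 → 89 → 65  — not base-9 happy
302: 302 → 70 → 98 → 66 → 58 → 52 → 74 → 68 → 74  — not base-9 happy
303: 303 → 81 → 1  — base-9 happy
base-9 happy: 303

1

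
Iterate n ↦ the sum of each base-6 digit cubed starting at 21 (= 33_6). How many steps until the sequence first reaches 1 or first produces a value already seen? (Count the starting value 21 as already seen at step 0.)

21 = (3,3)_6 → 54
54 = (1,3,0)_6 → 28
28 = (4,4)_6 → 128
128 = (3,3,2)_6 → 62
62 = (1,4,2)_6 → 73
73 = (2,0,1)_6 → 9
9 = (1,3)_6 → 28  — 28 repeats.
That took 7 steps.

7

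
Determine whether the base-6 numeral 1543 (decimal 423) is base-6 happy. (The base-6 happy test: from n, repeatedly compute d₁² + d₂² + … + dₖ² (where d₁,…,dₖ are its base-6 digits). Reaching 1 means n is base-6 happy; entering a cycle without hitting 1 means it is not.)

not base-6 happy

423 = (1,5,4,3)_6 → 1² + 5² + 4² + 3² = 51
51 = (1,2,3)_6 → 1² + 2² + 3² = 14
14 = (2,2)_6 → 2² + 2² = 8
8 = (1,2)_6 → 1² + 2² = 5
5 = (5)_6 → 5² = 25
25 = (4,1)_6 → 4² + 1² = 17
17 = (2,5)_6 → 2² + 5² = 29
29 = (4,5)_6 → 4² + 5² = 41
41 = (1,0,5)_6 → 1² + 0² + 5² = 26
26 = (4,2)_6 → 4² + 2² = 20
20 = (3,2)_6 → 3² + 2² = 13
13 = (2,1)_6 → 2² + 1² = 5  — 5 already seen; the sequence cycles without reaching 1.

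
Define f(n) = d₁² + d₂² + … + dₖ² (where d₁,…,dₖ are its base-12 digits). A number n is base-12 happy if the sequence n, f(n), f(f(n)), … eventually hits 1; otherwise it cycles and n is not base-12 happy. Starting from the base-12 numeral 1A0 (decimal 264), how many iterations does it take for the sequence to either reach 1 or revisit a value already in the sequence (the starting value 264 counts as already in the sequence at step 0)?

7

264 = (1,10,0)_12 → 1² + 10² + 0² = 1 + 100 + 0 = 101
101 = (8,5)_12 → 8² + 5² = 64 + 25 = 89
89 = (7,5)_12 → 7² + 5² = 49 + 25 = 74
74 = (6,2)_12 → 6² + 2² = 36 + 4 = 40
40 = (3,4)_12 → 3² + 4² = 9 + 16 = 25
25 = (2,1)_12 → 2² + 1² = 4 + 1 = 5
5 = (5)_12 → 5² = 25  — 25 repeats.
That took 7 steps.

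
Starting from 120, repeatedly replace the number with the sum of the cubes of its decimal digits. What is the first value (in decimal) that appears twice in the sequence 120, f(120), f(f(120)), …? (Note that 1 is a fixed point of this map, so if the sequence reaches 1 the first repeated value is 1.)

120 → 1³ + 2³ + 0³ = 1 + 8 + 0 = 9
9 → 9³ = 729
729 → 7³ + 2³ + 9³ = 343 + 8 + 729 = 1080
1080 → 1³ + 0³ + 8³ + 0³ = 1 + 0 + 512 + 0 = 513
513 → 5³ + 1³ + 3³ = 125 + 1 + 27 = 153
153 → 1³ + 5³ + 3³ = 1 + 125 + 27 = 153  — 153 already appeared earlier.

153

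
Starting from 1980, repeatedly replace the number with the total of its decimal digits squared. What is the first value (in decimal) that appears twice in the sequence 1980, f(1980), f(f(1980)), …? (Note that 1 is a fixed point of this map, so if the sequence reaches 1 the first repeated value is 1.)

89

1980 → 1² + 9² + 8² + 0² = 146
146 → 1² + 4² + 6² = 53
53 → 5² + 3² = 34
34 → 3² + 4² = 25
25 → 2² + 5² = 29
29 → 2² + 9² = 85
85 → 8² + 5² = 89
89 → 8² + 9² = 145
145 → 1² + 4² + 5² = 42
42 → 4² + 2² = 20
20 → 2² + 0² = 4
4 → 4² = 16
16 → 1² + 6² = 37
37 → 3² + 7² = 58
58 → 5² + 8² = 89  — 89 already appeared earlier.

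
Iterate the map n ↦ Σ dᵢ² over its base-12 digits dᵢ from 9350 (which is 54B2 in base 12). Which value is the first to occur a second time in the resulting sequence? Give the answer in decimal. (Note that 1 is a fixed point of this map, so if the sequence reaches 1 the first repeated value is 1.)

100

9350 = (5,4,11,2)_12 → 166
166 = (1,1,10)_12 → 102
102 = (8,6)_12 → 100
100 = (8,4)_12 → 80
80 = (6,8)_12 → 100  — 100 already appeared earlier.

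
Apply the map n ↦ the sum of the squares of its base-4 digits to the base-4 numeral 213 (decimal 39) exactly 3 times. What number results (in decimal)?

39 = (2,1,3)_4 → 2² + 1² + 3² = 14
14 = (3,2)_4 → 3² + 2² = 13
13 = (3,1)_4 → 3² + 1² = 10

10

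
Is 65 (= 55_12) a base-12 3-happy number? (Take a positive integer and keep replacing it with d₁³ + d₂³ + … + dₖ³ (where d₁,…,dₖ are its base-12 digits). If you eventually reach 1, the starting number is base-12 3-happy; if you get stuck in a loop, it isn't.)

base-12 3-happy

65 = (5,5)_12 → 5³ + 5³ = 250
250 = (1,8,10)_12 → 1³ + 8³ + 10³ = 1513
1513 = (10,6,1)_12 → 10³ + 6³ + 1³ = 1217
1217 = (8,5,5)_12 → 8³ + 5³ + 5³ = 762
762 = (5,3,6)_12 → 5³ + 3³ + 6³ = 368
368 = (2,6,8)_12 → 2³ + 6³ + 8³ = 736
736 = (5,1,4)_12 → 5³ + 1³ + 4³ = 190
190 = (1,3,10)_12 → 1³ + 3³ + 10³ = 1028
1028 = (7,1,8)_12 → 7³ + 1³ + 8³ = 856
856 = (5,11,4)_12 → 5³ + 11³ + 4³ = 1520
1520 = (10,6,8)_12 → 10³ + 6³ + 8³ = 1728
1728 = (1,0,0,0)_12 → 1³ + 0³ + 0³ + 0³ = 1  — reached 1.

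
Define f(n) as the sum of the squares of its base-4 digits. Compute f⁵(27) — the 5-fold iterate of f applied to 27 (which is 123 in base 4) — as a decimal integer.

27 = (1,2,3)_4 → 14
14 = (3,2)_4 → 13
13 = (3,1)_4 → 10
10 = (2,2)_4 → 8
8 = (2,0)_4 → 4

4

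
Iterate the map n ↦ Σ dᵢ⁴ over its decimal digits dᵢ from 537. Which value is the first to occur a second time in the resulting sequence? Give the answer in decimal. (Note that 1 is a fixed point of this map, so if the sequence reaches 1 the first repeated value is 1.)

537 → 5⁴ + 3⁴ + 7⁴ = 625 + 81 + 2401 = 3107
3107 → 3⁴ + 1⁴ + 0⁴ + 7⁴ = 81 + 1 + 0 + 2401 = 2483
2483 → 2⁴ + 4⁴ + 8⁴ + 3⁴ = 16 + 256 + 4096 + 81 = 4449
4449 → 4⁴ + 4⁴ + 4⁴ + 9⁴ = 256 + 256 + 256 + 6561 = 7329
7329 → 7⁴ + 3⁴ + 2⁴ + 9⁴ = 2401 + 81 + 16 + 6561 = 9059
9059 → 9⁴ + 0⁴ + 5⁴ + 9⁴ = 6561 + 0 + 625 + 6561 = 13747
13747 → 1⁴ + 3⁴ + 7⁴ + 4⁴ + 7⁴ = 1 + 81 + 2401 + 256 + 2401 = 5140
5140 → 5⁴ + 1⁴ + 4⁴ + 0⁴ = 625 + 1 + 256 + 0 = 882
882 → 8⁴ + 8⁴ + 2⁴ = 4096 + 4096 + 16 = 8208
8208 → 8⁴ + 2⁴ + 0⁴ + 8⁴ = 4096 + 16 + 0 + 4096 = 8208  — 8208 already appeared earlier.

8208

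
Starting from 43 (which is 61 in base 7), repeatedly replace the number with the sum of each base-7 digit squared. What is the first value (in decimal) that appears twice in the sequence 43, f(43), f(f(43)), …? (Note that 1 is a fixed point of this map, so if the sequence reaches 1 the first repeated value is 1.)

43 = (6,1)_7 → 37
37 = (5,2)_7 → 29
29 = (4,1)_7 → 17
17 = (2,3)_7 → 13
13 = (1,6)_7 → 37  — 37 already appeared earlier.

37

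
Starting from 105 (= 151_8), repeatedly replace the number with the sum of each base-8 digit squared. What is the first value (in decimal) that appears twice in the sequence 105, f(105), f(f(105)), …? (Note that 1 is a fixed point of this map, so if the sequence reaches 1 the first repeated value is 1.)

1

105 = (1,5,1)_8 → 1² + 5² + 1² = 27
27 = (3,3)_8 → 3² + 3² = 18
18 = (2,2)_8 → 2² + 2² = 8
8 = (1,0)_8 → 1² + 0² = 1  — reached the fixed point 1.
1 → 1, so 1 is the first repeated value.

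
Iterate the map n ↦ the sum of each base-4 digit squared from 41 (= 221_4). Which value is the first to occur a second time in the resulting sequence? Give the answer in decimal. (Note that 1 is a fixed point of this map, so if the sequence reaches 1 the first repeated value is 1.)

1

41 = (2,2,1)_4 → 9
9 = (2,1)_4 → 5
5 = (1,1)_4 → 2
2 = (2)_4 → 4
4 = (1,0)_4 → 1  — reached the fixed point 1.
1 → 1, so 1 is the first repeated value.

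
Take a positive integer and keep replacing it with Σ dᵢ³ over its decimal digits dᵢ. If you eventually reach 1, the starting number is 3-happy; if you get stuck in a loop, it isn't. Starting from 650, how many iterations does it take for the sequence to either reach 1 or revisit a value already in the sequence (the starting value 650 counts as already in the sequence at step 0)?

650 → 6³ + 5³ + 0³ = 216 + 125 + 0 = 341
341 → 3³ + 4³ + 1³ = 27 + 64 + 1 = 92
92 → 9³ + 2³ = 729 + 8 = 737
737 → 7³ + 3³ + 7³ = 343 + 27 + 343 = 713
713 → 7³ + 1³ + 3³ = 343 + 1 + 27 = 371
371 → 3³ + 7³ + 1³ = 27 + 343 + 1 = 371  — 371 repeats.
That took 6 steps.

6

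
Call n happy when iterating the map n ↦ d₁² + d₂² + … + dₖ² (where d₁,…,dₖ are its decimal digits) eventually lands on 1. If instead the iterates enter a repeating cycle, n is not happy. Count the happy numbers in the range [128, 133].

128: 128 → 69 → 117 → 51 → 26 → 40 → 16 → 37 → 58 → 89 → 145 → 42 → 20 → 4 → 16  (repeats 16)
129: 129 → 86 → 100 → 1  (reaches 1)
130: 130 → 10 → 1  (reaches 1)
131: 131 → 11 → 2 → 4 → 16 → 37 → 58 → 89 → 145 → 42 → 20 → 4  (repeats 4)
132: 132 → 14 → 17 → 50 → 25 → 29 → 85 → 89 → 145 → 42 → 20 → 4 → 16 → 37 → 58 → 89  (repeats 89)
133: 133 → 19 → 82 → 68 → 100 → 1  (reaches 1)
happy: 129, 130, 133

3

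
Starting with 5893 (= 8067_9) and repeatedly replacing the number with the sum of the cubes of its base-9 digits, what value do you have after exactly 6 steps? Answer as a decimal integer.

5893 = (8,0,6,7)_9 → 8³ + 0³ + 6³ + 7³ = 512 + 0 + 216 + 343 = 1071
1071 = (1,4,2,0)_9 → 1³ + 4³ + 2³ + 0³ = 1 + 64 + 8 + 0 = 73
73 = (8,1)_9 → 8³ + 1³ = 512 + 1 = 513
513 = (6,3,0)_9 → 6³ + 3³ + 0³ = 216 + 27 + 0 = 243
243 = (3,0,0)_9 → 3³ + 0³ + 0³ = 27 + 0 + 0 = 27
27 = (3,0)_9 → 3³ + 0³ = 27 + 0 = 27

27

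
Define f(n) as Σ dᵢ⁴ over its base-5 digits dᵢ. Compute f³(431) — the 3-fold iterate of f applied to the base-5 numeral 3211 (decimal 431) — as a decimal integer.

499

431 = (3,2,1,1)_5 → 3⁴ + 2⁴ + 1⁴ + 1⁴ = 81 + 16 + 1 + 1 = 99
99 = (3,4,4)_5 → 3⁴ + 4⁴ + 4⁴ = 81 + 256 + 256 = 593
593 = (4,3,3,3)_5 → 4⁴ + 3⁴ + 3⁴ + 3⁴ = 256 + 81 + 81 + 81 = 499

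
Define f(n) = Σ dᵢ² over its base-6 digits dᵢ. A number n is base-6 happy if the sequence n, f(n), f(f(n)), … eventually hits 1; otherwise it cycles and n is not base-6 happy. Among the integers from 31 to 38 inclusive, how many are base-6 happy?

31: 31 → 26 → 20 → 13 → 5 → 25 → 17 → 29 → 41 → 26  (repeats 26)
32: 32 → 29 → 41 → 26 → 20 → 13 → 5 → 25 → 17 → 29  (repeats 29)
33: 33 → 34 → 41 → 26 → 20 → 13 → 5 → 25 → 17 → 29 → 41  (repeats 41)
34: 34 → 41 → 26 → 20 → 13 → 5 → 25 → 17 → 29 → 41  (repeats 41)
35: 35 → 50 → 9 → 10 → 17 → 29 → 41 → 26 → 20 → 13 → 5 → 25 → 17  (repeats 17)
36: 36 → 1  (reaches 1)
37: 37 → 2 → 4 → 16 → 20 → 13 → 5 → 25 → 17 → 29 → 41 → 26 → 20  (repeats 20)
38: 38 → 5 → 25 → 17 → 29 → 41 → 26 → 20 → 13 → 5  (repeats 5)
base-6 happy: 36

1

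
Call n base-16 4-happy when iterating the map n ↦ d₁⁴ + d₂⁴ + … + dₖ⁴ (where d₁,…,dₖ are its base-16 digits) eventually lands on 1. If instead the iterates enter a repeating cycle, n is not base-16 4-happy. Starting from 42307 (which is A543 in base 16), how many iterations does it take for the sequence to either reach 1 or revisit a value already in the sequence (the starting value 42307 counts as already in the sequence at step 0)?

10

42307 = (10,5,4,3)_16 → 10⁴ + 5⁴ + 4⁴ + 3⁴ = 10962
10962 = (2,10,13,2)_16 → 2⁴ + 10⁴ + 13⁴ + 2⁴ = 38593
38593 = (9,6,12,1)_16 → 9⁴ + 6⁴ + 12⁴ + 1⁴ = 28594
28594 = (6,15,11,2)_16 → 6⁴ + 15⁴ + 11⁴ + 2⁴ = 66578
66578 = (1,0,4,1,2)_16 → 1⁴ + 0⁴ + 4⁴ + 1⁴ + 2⁴ = 274
274 = (1,1,2)_16 → 1⁴ + 1⁴ + 2⁴ = 18
18 = (1,2)_16 → 1⁴ + 2⁴ = 17
17 = (1,1)_16 → 1⁴ + 1⁴ = 2
2 = (2)_16 → 2⁴ = 16
16 = (1,0)_16 → 1⁴ + 0⁴ = 1  — reached 1.
That took 10 steps.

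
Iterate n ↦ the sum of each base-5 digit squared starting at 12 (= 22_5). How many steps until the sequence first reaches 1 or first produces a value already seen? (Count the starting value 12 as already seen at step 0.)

5

12 = (2,2)_5 → 2² + 2² = 8
8 = (1,3)_5 → 1² + 3² = 10
10 = (2,0)_5 → 2² + 0² = 4
4 = (4)_5 → 4² = 16
16 = (3,1)_5 → 3² + 1² = 10  — 10 repeats.
That took 5 steps.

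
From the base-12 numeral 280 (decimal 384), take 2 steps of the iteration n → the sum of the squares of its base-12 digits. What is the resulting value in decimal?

384 = (2,8,0)_12 → 2² + 8² + 0² = 68
68 = (5,8)_12 → 5² + 8² = 89

89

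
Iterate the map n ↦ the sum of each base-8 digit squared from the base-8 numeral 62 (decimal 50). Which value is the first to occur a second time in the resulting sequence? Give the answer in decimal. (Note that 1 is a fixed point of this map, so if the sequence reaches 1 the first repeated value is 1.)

25

50 = (6,2)_8 → 6² + 2² = 40
40 = (5,0)_8 → 5² + 0² = 25
25 = (3,1)_8 → 3² + 1² = 10
10 = (1,2)_8 → 1² + 2² = 5
5 = (5)_8 → 5² = 25  — 25 already appeared earlier.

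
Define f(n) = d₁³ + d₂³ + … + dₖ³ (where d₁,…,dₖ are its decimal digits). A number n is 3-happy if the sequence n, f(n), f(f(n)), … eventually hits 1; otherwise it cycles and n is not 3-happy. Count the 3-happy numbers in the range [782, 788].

782: 782 → 863 → 755 → 593 → 881 → 1025 → 134 → 92 → 737 → 713 → 371 → 371  — not 3-happy
783: 783 → 882 → 1032 → 36 → 243 → 99 → 1458 → 702 → 351 → 153 → 153  — not 3-happy
784: 784 → 919 → 1459 → 919  — not 3-happy
785: 785 → 980 → 1241 → 74 → 407 → 407  — not 3-happy
786: 786 → 1071 → 345 → 216 → 225 → 141 → 66 → 432 → 99 → 1458 → 702 → 351 → 153 → 153  — not 3-happy
787: 787 → 1198 → 1243 → 100 → 1  — 3-happy
788: 788 → 1367 → 587 → 980 → 1241 → 74 → 407 → 407  — not 3-happy
3-happy: 787

1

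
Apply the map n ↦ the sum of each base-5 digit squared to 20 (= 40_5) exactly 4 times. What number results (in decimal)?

16

20 = (4,0)_5 → 4² + 0² = 16 + 0 = 16
16 = (3,1)_5 → 3² + 1² = 9 + 1 = 10
10 = (2,0)_5 → 2² + 0² = 4 + 0 = 4
4 = (4)_5 → 4² = 16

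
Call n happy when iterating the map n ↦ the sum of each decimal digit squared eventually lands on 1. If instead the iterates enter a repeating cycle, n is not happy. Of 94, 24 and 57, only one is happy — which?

94: 94 → 97 → 130 → 10 → 1  — reaches 1 (happy)
24: 24 → 20 → 4 → 16 → 37 → 58 → 89 → 145 → 42 → 20  — repeats 20 (not happy)
57: 57 → 74 → 65 → 61 → 37 → 58 → 89 → 145 → 42 → 20 → 4 → 16 → 37  — repeats 37 (not happy)

94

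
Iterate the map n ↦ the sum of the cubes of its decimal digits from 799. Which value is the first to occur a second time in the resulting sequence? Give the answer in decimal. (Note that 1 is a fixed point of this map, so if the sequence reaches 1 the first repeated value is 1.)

370

799 → 1801
1801 → 514
514 → 190
190 → 730
730 → 370
370 → 370  — 370 already appeared earlier.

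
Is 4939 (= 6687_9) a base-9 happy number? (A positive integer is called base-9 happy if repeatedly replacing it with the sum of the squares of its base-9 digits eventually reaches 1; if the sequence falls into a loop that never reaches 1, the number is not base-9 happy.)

not base-9 happy

4939 = (6,6,8,7)_9 → 6² + 6² + 8² + 7² = 36 + 36 + 64 + 49 = 185
185 = (2,2,5)_9 → 2² + 2² + 5² = 4 + 4 + 25 = 33
33 = (3,6)_9 → 3² + 6² = 9 + 36 = 45
45 = (5,0)_9 → 5² + 0² = 25 + 0 = 25
25 = (2,7)_9 → 2² + 7² = 4 + 49 = 53
53 = (5,8)_9 → 5² + 8² = 25 + 64 = 89
89 = (1,0,8)_9 → 1² + 0² + 8² = 1 + 0 + 64 = 65
65 = (7,2)_9 → 7² + 2² = 49 + 4 = 53  — 53 already seen; the sequence cycles without reaching 1.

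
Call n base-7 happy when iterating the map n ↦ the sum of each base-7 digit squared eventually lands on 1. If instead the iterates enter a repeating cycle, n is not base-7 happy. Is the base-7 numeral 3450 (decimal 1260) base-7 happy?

1260 = (3,4,5,0)_7 → 3² + 4² + 5² + 0² = 50
50 = (1,0,1)_7 → 1² + 0² + 1² = 2
2 = (2)_7 → 2² = 4
4 = (4)_7 → 4² = 16
16 = (2,2)_7 → 2² + 2² = 8
8 = (1,1)_7 → 1² + 1² = 2  — 2 already seen; the sequence cycles without reaching 1.

not base-7 happy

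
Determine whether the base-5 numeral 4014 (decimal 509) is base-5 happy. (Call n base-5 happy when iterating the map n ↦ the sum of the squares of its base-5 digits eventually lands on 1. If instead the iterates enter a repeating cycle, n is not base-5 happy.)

509 = (4,0,1,4)_5 → 4² + 0² + 1² + 4² = 16 + 0 + 1 + 16 = 33
33 = (1,1,3)_5 → 1² + 1² + 3² = 1 + 1 + 9 = 11
11 = (2,1)_5 → 2² + 1² = 4 + 1 = 5
5 = (1,0)_5 → 1² + 0² = 1 + 0 = 1  — reached 1.

base-5 happy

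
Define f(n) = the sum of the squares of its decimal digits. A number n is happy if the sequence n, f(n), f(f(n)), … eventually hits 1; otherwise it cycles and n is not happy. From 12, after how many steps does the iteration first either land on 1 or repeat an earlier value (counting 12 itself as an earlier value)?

12 → 5
5 → 25
25 → 29
29 → 85
85 → 89
89 → 145
145 → 42
42 → 20
20 → 4
4 → 16
16 → 37
37 → 58
58 → 89  — 89 repeats.
That took 13 steps.

13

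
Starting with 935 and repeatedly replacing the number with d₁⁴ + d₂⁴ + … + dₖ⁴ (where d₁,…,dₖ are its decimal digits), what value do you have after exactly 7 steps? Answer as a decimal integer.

935 → 7267
7267 → 6114
6114 → 1554
1554 → 1507
1507 → 3027
3027 → 2498
2498 → 10929

10929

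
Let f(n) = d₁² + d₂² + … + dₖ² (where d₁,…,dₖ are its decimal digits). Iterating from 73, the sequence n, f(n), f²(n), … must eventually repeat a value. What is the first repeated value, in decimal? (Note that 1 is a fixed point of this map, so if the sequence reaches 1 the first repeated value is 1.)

58

73 → 7² + 3² = 49 + 9 = 58
58 → 5² + 8² = 25 + 64 = 89
89 → 8² + 9² = 64 + 81 = 145
145 → 1² + 4² + 5² = 1 + 16 + 25 = 42
42 → 4² + 2² = 16 + 4 = 20
20 → 2² + 0² = 4 + 0 = 4
4 → 4² = 16
16 → 1² + 6² = 1 + 36 = 37
37 → 3² + 7² = 9 + 49 = 58  — 58 already appeared earlier.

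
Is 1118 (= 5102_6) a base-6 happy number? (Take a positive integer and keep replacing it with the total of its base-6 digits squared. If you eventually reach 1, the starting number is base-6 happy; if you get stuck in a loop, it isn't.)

not base-6 happy

1118 = (5,1,0,2)_6 → 30
30 = (5,0)_6 → 25
25 = (4,1)_6 → 17
17 = (2,5)_6 → 29
29 = (4,5)_6 → 41
41 = (1,0,5)_6 → 26
26 = (4,2)_6 → 20
20 = (3,2)_6 → 13
13 = (2,1)_6 → 5
5 = (5)_6 → 25  — 25 already seen; the sequence cycles without reaching 1.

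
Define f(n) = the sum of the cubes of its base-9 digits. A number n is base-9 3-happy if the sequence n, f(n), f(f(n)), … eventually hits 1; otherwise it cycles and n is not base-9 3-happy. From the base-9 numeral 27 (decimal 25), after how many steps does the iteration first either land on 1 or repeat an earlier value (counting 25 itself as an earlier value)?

5

25 = (2,7)_9 → 2³ + 7³ = 8 + 343 = 351
351 = (4,3,0)_9 → 4³ + 3³ + 0³ = 64 + 27 + 0 = 91
91 = (1,1,1)_9 → 1³ + 1³ + 1³ = 1 + 1 + 1 = 3
3 = (3)_9 → 3³ = 27
27 = (3,0)_9 → 3³ + 0³ = 27 + 0 = 27  — 27 repeats.
That took 5 steps.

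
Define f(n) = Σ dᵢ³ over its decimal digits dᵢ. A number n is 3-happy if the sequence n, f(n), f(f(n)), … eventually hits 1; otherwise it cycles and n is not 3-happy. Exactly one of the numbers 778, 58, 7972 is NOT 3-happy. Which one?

778: 778 → 1198 → 1243 → 100 → 1  — reaches 1 (3-happy)
58: 58 → 637 → 586 → 853 → 664 → 496 → 1009 → 730 → 370 → 370  — repeats 370 (not 3-happy)
7972: 7972 → 1423 → 100 → 1  — reaches 1 (3-happy)

58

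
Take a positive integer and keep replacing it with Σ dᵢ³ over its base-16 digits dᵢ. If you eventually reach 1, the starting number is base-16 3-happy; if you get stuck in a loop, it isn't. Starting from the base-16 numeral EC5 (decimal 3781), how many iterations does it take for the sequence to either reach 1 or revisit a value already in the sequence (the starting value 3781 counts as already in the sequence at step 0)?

15

3781 = (14,12,5)_16 → 4597
4597 = (1,1,15,5)_16 → 3502
3502 = (13,10,14)_16 → 5941
5941 = (1,7,3,5)_16 → 496
496 = (1,15,0)_16 → 3376
3376 = (13,3,0)_16 → 2224
2224 = (8,11,0)_16 → 1843
1843 = (7,3,3)_16 → 397
397 = (1,8,13)_16 → 2710
2710 = (10,9,6)_16 → 1945
1945 = (7,9,9)_16 → 1801
1801 = (7,0,9)_16 → 1072
1072 = (4,3,0)_16 → 91
91 = (5,11)_16 → 1456
1456 = (5,11,0)_16 → 1456  — 1456 repeats.
That took 15 steps.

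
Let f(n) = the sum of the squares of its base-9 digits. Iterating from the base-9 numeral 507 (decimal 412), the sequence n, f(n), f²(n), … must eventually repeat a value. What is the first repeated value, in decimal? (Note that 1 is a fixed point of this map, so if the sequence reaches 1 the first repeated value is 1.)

412 = (5,0,7)_9 → 5² + 0² + 7² = 74
74 = (8,2)_9 → 8² + 2² = 68
68 = (7,5)_9 → 7² + 5² = 74  — 74 already appeared earlier.

74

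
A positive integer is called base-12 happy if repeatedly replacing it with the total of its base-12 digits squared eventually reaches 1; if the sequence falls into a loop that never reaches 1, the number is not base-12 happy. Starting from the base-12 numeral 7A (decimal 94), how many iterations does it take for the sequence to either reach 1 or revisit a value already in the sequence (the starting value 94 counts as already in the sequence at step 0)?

94 = (7,10)_12 → 149
149 = (1,0,5)_12 → 26
26 = (2,2)_12 → 8
8 = (8)_12 → 64
64 = (5,4)_12 → 41
41 = (3,5)_12 → 34
34 = (2,10)_12 → 104
104 = (8,8)_12 → 128
128 = (10,8)_12 → 164
164 = (1,1,8)_12 → 66
66 = (5,6)_12 → 61
61 = (5,1)_12 → 26  — 26 repeats.
That took 12 steps.

12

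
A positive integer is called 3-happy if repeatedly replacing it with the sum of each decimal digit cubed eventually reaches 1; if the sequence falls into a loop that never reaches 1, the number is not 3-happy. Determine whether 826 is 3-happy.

not 3-happy

826 → 736
736 → 586
586 → 853
853 → 664
664 → 496
496 → 1009
1009 → 730
730 → 370
370 → 370  — 370 already seen; the sequence cycles without reaching 1.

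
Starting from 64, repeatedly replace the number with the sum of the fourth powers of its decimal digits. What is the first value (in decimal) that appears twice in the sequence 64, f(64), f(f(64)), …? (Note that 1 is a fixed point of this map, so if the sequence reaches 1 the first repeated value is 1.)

8208

64 → 1552
1552 → 1267
1267 → 3714
3714 → 2739
2739 → 9059
9059 → 13747
13747 → 5140
5140 → 882
882 → 8208
8208 → 8208  — 8208 already appeared earlier.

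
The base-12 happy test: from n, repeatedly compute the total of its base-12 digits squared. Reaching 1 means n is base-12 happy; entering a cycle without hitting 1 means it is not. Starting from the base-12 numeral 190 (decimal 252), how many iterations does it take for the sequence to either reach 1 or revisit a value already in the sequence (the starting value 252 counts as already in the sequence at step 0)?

7

252 = (1,9,0)_12 → 1² + 9² + 0² = 1 + 81 + 0 = 82
82 = (6,10)_12 → 6² + 10² = 36 + 100 = 136
136 = (11,4)_12 → 11² + 4² = 121 + 16 = 137
137 = (11,5)_12 → 11² + 5² = 121 + 25 = 146
146 = (1,0,2)_12 → 1² + 0² + 2² = 1 + 0 + 4 = 5
5 = (5)_12 → 5² = 25
25 = (2,1)_12 → 2² + 1² = 4 + 1 = 5  — 5 repeats.
That took 7 steps.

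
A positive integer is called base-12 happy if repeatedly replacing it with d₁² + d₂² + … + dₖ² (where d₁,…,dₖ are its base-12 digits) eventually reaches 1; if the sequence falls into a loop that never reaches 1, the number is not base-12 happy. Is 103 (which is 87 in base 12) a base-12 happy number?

not base-12 happy

103 = (8,7)_12 → 8² + 7² = 113
113 = (9,5)_12 → 9² + 5² = 106
106 = (8,10)_12 → 8² + 10² = 164
164 = (1,1,8)_12 → 1² + 1² + 8² = 66
66 = (5,6)_12 → 5² + 6² = 61
61 = (5,1)_12 → 5² + 1² = 26
26 = (2,2)_12 → 2² + 2² = 8
8 = (8)_12 → 8² = 64
64 = (5,4)_12 → 5² + 4² = 41
41 = (3,5)_12 → 3² + 5² = 34
34 = (2,10)_12 → 2² + 10² = 104
104 = (8,8)_12 → 8² + 8² = 128
128 = (10,8)_12 → 10² + 8² = 164  — 164 already seen; the sequence cycles without reaching 1.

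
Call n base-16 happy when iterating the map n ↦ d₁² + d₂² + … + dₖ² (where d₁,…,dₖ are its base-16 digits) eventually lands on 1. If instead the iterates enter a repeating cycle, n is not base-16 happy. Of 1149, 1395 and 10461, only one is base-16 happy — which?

1395

1149: 1149 → 234 → 296 → 69 → 41 → 85 → 50 → 13 → 169 → 181 → 146 → 85  — repeats 85 (not base-16 happy)
1395: 1395 → 83 → 34 → 8 → 64 → 16 → 1  — reaches 1 (base-16 happy)
10461: 10461 → 406 → 118 → 85 → 50 → 13 → 169 → 181 → 146 → 85  — repeats 85 (not base-16 happy)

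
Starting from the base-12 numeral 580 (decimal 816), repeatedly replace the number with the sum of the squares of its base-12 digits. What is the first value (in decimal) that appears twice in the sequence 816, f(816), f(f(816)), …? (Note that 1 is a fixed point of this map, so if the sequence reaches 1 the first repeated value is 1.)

25

816 = (5,8,0)_12 → 5² + 8² + 0² = 89
89 = (7,5)_12 → 7² + 5² = 74
74 = (6,2)_12 → 6² + 2² = 40
40 = (3,4)_12 → 3² + 4² = 25
25 = (2,1)_12 → 2² + 1² = 5
5 = (5)_12 → 5² = 25  — 25 already appeared earlier.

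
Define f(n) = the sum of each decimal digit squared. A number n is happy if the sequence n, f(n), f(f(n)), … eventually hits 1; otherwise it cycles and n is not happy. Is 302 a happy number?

302 → 3² + 0² + 2² = 13
13 → 1² + 3² = 10
10 → 1² + 0² = 1  — reached 1.

happy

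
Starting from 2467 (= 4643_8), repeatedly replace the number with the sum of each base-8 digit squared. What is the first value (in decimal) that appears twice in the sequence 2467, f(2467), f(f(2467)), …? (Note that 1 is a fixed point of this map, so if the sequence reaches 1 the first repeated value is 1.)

2467 = (4,6,4,3)_8 → 4² + 6² + 4² + 3² = 77
77 = (1,1,5)_8 → 1² + 1² + 5² = 27
27 = (3,3)_8 → 3² + 3² = 18
18 = (2,2)_8 → 2² + 2² = 8
8 = (1,0)_8 → 1² + 0² = 1  — reached the fixed point 1.
1 → 1, so 1 is the first repeated value.

1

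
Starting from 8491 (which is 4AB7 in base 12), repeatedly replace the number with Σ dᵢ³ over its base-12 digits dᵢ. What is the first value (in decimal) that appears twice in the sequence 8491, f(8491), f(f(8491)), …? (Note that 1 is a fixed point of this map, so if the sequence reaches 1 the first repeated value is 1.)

8491 = (4,10,11,7)_12 → 4³ + 10³ + 11³ + 7³ = 64 + 1000 + 1331 + 343 = 2738
2738 = (1,7,0,2)_12 → 1³ + 7³ + 0³ + 2³ = 1 + 343 + 0 + 8 = 352
352 = (2,5,4)_12 → 2³ + 5³ + 4³ = 8 + 125 + 64 = 197
197 = (1,4,5)_12 → 1³ + 4³ + 5³ = 1 + 64 + 125 = 190
190 = (1,3,10)_12 → 1³ + 3³ + 10³ = 1 + 27 + 1000 = 1028
1028 = (7,1,8)_12 → 7³ + 1³ + 8³ = 343 + 1 + 512 = 856
856 = (5,11,4)_12 → 5³ + 11³ + 4³ = 125 + 1331 + 64 = 1520
1520 = (10,6,8)_12 → 10³ + 6³ + 8³ = 1000 + 216 + 512 = 1728
1728 = (1,0,0,0)_12 → 1³ + 0³ + 0³ + 0³ = 1 + 0 + 0 + 0 = 1  — reached the fixed point 1.
1 → 1, so 1 is the first repeated value.

1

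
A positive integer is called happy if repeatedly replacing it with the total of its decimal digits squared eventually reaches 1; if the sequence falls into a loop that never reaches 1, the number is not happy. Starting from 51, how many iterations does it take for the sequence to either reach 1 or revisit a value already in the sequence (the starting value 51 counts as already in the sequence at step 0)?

51 → 26
26 → 40
40 → 16
16 → 37
37 → 58
58 → 89
89 → 145
145 → 42
42 → 20
20 → 4
4 → 16  — 16 repeats.
That took 11 steps.

11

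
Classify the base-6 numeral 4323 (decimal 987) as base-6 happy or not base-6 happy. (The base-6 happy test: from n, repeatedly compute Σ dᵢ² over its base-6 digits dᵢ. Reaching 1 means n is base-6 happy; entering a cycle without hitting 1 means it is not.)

987 = (4,3,2,3)_6 → 38
38 = (1,0,2)_6 → 5
5 = (5)_6 → 25
25 = (4,1)_6 → 17
17 = (2,5)_6 → 29
29 = (4,5)_6 → 41
41 = (1,0,5)_6 → 26
26 = (4,2)_6 → 20
20 = (3,2)_6 → 13
13 = (2,1)_6 → 5  — 5 already seen; the sequence cycles without reaching 1.

not base-6 happy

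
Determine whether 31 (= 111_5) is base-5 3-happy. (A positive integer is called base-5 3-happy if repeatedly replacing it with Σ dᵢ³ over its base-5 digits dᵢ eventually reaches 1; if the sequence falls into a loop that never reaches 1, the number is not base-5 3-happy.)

not base-5 3-happy

31 = (1,1,1)_5 → 1³ + 1³ + 1³ = 3
3 = (3)_5 → 3³ = 27
27 = (1,0,2)_5 → 1³ + 0³ + 2³ = 9
9 = (1,4)_5 → 1³ + 4³ = 65
65 = (2,3,0)_5 → 2³ + 3³ + 0³ = 35
35 = (1,2,0)_5 → 1³ + 2³ + 0³ = 9  — 9 already seen; the sequence cycles without reaching 1.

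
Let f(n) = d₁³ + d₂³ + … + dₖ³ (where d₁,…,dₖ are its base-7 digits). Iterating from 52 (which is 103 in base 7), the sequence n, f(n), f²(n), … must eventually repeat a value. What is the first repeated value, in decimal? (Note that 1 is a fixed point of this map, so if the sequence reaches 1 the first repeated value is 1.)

52 = (1,0,3)_7 → 1³ + 0³ + 3³ = 1 + 0 + 27 = 28
28 = (4,0)_7 → 4³ + 0³ = 64 + 0 = 64
64 = (1,2,1)_7 → 1³ + 2³ + 1³ = 1 + 8 + 1 = 10
10 = (1,3)_7 → 1³ + 3³ = 1 + 27 = 28  — 28 already appeared earlier.

28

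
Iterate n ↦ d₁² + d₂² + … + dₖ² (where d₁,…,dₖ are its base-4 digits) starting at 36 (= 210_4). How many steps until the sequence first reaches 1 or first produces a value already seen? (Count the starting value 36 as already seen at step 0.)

4

36 = (2,1,0)_4 → 5
5 = (1,1)_4 → 2
2 = (2)_4 → 4
4 = (1,0)_4 → 1  — reached 1.
That took 4 steps.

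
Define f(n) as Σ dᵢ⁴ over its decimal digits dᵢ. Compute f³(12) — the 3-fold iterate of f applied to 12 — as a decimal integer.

288

12 → 1⁴ + 2⁴ = 1 + 16 = 17
17 → 1⁴ + 7⁴ = 1 + 2401 = 2402
2402 → 2⁴ + 4⁴ + 0⁴ + 2⁴ = 16 + 256 + 0 + 16 = 288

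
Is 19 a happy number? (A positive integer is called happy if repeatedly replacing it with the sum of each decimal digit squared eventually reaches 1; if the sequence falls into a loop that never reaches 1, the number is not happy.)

19 → 1² + 9² = 1 + 81 = 82
82 → 8² + 2² = 64 + 4 = 68
68 → 6² + 8² = 36 + 64 = 100
100 → 1² + 0² + 0² = 1 + 0 + 0 = 1  — reached 1.

happy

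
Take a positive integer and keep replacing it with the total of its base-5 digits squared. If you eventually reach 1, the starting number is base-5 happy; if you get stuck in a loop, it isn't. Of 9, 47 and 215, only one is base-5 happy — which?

9: 9 → 17 → 13 → 13  — repeats 13 (not base-5 happy)
47: 47 → 21 → 17 → 13 → 13  — repeats 13 (not base-5 happy)
215: 215 → 19 → 25 → 1  — reaches 1 (base-5 happy)

215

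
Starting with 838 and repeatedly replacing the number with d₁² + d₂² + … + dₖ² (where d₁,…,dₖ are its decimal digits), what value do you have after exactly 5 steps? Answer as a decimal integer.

838 → 8² + 3² + 8² = 64 + 9 + 64 = 137
137 → 1² + 3² + 7² = 1 + 9 + 49 = 59
59 → 5² + 9² = 25 + 81 = 106
106 → 1² + 0² + 6² = 1 + 0 + 36 = 37
37 → 3² + 7² = 9 + 49 = 58

58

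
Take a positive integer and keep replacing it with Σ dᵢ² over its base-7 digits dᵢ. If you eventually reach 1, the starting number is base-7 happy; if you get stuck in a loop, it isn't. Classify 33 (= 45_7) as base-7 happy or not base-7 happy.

33 = (4,5)_7 → 4² + 5² = 41
41 = (5,6)_7 → 5² + 6² = 61
61 = (1,1,5)_7 → 1² + 1² + 5² = 27
27 = (3,6)_7 → 3² + 6² = 45
45 = (6,3)_7 → 6² + 3² = 45  — 45 already seen; the sequence cycles without reaching 1.

not base-7 happy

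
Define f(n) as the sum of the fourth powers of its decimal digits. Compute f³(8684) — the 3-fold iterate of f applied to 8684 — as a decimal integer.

9474

8684 → 8⁴ + 6⁴ + 8⁴ + 4⁴ = 9744
9744 → 9⁴ + 7⁴ + 4⁴ + 4⁴ = 9474
9474 → 9⁴ + 4⁴ + 7⁴ + 4⁴ = 9474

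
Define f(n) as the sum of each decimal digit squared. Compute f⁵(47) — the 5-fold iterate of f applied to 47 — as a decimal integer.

47 → 4² + 7² = 16 + 49 = 65
65 → 6² + 5² = 36 + 25 = 61
61 → 6² + 1² = 36 + 1 = 37
37 → 3² + 7² = 9 + 49 = 58
58 → 5² + 8² = 25 + 64 = 89

89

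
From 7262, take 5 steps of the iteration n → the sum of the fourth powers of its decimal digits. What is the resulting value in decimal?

882

7262 → 7⁴ + 2⁴ + 6⁴ + 2⁴ = 2401 + 16 + 1296 + 16 = 3729
3729 → 3⁴ + 7⁴ + 2⁴ + 9⁴ = 81 + 2401 + 16 + 6561 = 9059
9059 → 9⁴ + 0⁴ + 5⁴ + 9⁴ = 6561 + 0 + 625 + 6561 = 13747
13747 → 1⁴ + 3⁴ + 7⁴ + 4⁴ + 7⁴ = 1 + 81 + 2401 + 256 + 2401 = 5140
5140 → 5⁴ + 1⁴ + 4⁴ + 0⁴ = 625 + 1 + 256 + 0 = 882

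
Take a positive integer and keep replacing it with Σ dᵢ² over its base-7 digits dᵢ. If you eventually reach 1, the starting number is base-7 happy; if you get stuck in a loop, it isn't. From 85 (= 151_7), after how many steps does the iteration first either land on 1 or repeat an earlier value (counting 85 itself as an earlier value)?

3

85 = (1,5,1)_7 → 27
27 = (3,6)_7 → 45
45 = (6,3)_7 → 45  — 45 repeats.
That took 3 steps.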